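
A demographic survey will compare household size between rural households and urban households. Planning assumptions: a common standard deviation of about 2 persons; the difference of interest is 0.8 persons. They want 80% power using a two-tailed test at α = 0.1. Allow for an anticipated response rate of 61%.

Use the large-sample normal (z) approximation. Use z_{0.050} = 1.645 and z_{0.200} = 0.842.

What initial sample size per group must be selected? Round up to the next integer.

n = 127 per group

n = (z_{α/2} + z_β)² · (σ₁² + σ₂²) / δ²
  = (1.645 + 0.842)² · (2·2² = 8) / 0.8²
  = 6.1852 · 8 / 0.64
  = 77.31
Adjust for 61% response: 77.31 / 0.61 = 126.75.
Round up → n = 127 per group.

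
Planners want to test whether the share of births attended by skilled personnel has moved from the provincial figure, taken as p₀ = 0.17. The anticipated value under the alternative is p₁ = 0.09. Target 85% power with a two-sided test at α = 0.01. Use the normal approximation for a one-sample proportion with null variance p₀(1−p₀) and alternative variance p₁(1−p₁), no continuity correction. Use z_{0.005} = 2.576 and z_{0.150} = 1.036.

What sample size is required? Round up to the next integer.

n = [z_{α/2}·√(p₀q₀) + z_β·√(p₁q₁)]² / (p₁ − p₀)²
  = [2.576·√(0.17·0.83) + 1.036·√(0.09·0.91)]² / (-0.08)²
  = [2.576·0.3756 + 1.036·0.2862]² / 0.0064
  = [1.2641]² / 0.0064
  = 249.69
Round up → n = 250.

n = 250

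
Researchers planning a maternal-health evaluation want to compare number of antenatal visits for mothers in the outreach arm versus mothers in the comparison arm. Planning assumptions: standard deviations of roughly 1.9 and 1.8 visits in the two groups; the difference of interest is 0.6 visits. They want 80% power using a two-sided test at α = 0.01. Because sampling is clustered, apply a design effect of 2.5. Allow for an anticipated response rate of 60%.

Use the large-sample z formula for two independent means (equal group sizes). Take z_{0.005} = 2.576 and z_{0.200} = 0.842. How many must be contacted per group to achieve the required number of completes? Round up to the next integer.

n = (z_{α/2} + z_β)² · (σ₁² + σ₂²) / δ²
  = (2.576 + 0.842)² · (1.9² + 1.8² = 6.85) / 0.6²
  = 11.6827 · 6.85 / 0.36
  = 222.30
Design effect: 2.5 × 222.30 = 555.74.
Adjust for 60% response: 555.74 / 0.60 = 926.23.
Round up → n = 927 per group.

n = 927 per group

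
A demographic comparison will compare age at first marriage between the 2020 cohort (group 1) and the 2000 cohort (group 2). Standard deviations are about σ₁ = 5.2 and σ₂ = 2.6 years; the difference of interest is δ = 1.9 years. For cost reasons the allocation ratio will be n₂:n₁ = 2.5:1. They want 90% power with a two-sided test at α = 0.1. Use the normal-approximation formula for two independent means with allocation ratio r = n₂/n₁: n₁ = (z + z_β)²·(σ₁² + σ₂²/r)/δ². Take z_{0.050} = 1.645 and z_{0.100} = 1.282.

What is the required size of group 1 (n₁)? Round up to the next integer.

n₁ = (z_{α/2} + z_β)² · (σ₁² + σ₂²/r) / δ²
   = (1.645 + 1.282)² · (5.2² + 2.6²/2.5) / 1.9²
   = 8.5673 · (27.04 + 2.704) / 3.61
   = 8.5673 · 29.744 / 3.61
   = 70.59
Round up → n₁ = 71; n₂ = r·n₁ = 2.5 × 71 = 178.

n₁ = 71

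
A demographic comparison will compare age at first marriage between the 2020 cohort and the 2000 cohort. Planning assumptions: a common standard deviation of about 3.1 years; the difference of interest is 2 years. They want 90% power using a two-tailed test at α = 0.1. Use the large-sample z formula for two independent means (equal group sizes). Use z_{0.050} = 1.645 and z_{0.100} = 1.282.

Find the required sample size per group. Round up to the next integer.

n = (z_{α/2} + z_β)² · (σ₁² + σ₂²) / δ²
  = (1.645 + 1.282)² · (2·3.1² = 19.22) / 2²
  = 8.5673 · 19.22 / 4
  = 41.17
Round up → n = 42 per group.

n = 42 per group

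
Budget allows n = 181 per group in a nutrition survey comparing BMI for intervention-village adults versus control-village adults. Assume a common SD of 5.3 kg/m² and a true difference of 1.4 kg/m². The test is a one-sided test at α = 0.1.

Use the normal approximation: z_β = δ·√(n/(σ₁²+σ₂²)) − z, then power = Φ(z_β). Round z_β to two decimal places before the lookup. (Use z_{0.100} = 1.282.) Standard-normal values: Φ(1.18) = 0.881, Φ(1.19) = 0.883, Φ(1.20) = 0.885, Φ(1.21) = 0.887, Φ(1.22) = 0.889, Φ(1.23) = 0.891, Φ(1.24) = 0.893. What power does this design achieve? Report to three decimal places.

z_β = δ·√(n/(σ₁²+σ₂²)) − z_α
    = 1.4 · √(181/56.18) − 1.282
    = 1.4 · 1.79493 − 1.282
    = 2.5129 − 1.282 = 1.2309 → 1.23
Power = Φ(1.23) = 0.891.

Power ≈ 0.891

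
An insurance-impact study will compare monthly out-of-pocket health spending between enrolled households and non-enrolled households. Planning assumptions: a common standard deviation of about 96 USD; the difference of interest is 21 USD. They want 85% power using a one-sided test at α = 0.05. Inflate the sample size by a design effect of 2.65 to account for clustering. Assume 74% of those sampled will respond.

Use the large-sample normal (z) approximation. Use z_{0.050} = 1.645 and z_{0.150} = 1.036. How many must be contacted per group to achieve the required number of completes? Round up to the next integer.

n = 1076 per group

n = (z_α + z_β)² · (σ₁² + σ₂²) / δ²
  = (1.645 + 1.036)² · (2·96² = 18432) / 21²
  = 7.1878 · 18432 / 441
  = 300.42
Design effect: 2.65 × 300.42 = 796.11.
Adjust for 74% response: 796.11 / 0.74 = 1075.83.
Round up → n = 1076 per group.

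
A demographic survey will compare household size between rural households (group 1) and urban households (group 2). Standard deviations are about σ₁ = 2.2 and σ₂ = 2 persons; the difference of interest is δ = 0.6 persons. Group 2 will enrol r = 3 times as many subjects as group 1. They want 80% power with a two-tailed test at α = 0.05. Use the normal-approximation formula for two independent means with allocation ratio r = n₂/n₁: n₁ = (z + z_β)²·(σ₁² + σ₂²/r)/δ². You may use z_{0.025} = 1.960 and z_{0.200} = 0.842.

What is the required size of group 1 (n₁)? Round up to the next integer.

n₁ = 135

n₁ = (z_{α/2} + z_β)² · (σ₁² + σ₂²/r) / δ²
   = (1.960 + 0.842)² · (2.2² + 2²/3) / 0.6²
   = 7.8512 · (4.84 + 1.3333) / 0.36
   = 7.8512 · 6.1733 / 0.36
   = 134.63
Round up → n₁ = 135; n₂ = r·n₁ = 3 × 135 = 405.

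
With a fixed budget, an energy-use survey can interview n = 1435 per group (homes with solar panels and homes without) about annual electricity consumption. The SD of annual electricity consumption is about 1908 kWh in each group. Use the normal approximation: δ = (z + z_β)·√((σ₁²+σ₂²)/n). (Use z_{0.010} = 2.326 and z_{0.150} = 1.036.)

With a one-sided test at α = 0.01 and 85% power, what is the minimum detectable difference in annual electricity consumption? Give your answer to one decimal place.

Minimum detectable difference ≈ 239.5 kWh

δ = (z_α + z_β) · √((σ₁²+σ₂²)/n)
  = (2.326 + 1.036) · √(7280928/1435)
  = 3.362 · √5073.8
  = 3.362 · 71.2307
  = 239.4777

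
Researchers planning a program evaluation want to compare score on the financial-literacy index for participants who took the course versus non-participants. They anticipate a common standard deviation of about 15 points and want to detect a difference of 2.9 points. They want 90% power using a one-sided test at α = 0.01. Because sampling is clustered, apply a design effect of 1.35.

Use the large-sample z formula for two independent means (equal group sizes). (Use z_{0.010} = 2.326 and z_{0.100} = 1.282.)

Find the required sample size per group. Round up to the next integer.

n = 941 per group

n = (z_α + z_β)² · (σ₁² + σ₂²) / δ²
  = (2.326 + 1.282)² · (2·15² = 450) / 2.9²
  = 13.0177 · 450 / 8.41
  = 696.55
Design effect: 1.35 × 696.55 = 940.34.
Round up → n = 941 per group.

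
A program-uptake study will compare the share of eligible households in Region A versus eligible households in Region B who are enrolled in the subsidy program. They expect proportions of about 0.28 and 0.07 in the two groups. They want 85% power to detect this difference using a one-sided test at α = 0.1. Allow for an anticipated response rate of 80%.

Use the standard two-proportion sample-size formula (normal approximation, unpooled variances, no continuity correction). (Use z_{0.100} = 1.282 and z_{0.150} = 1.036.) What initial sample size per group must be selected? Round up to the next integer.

n = 41 per group

n = (z_α + z_β)² · [p₁(1−p₁) + p₂(1−p₂)] / (p₁ − p₂)²
  = (1.282 + 1.036)² · (0.28·0.72 + 0.07·0.93) / (0.21)²
  = (2.318)² · (0.2016 + 0.0651) / 0.0441
  = 5.3731 · 0.2667 / 0.0441
  = 32.49
Adjust for 80% response: 32.49 / 0.80 = 40.62.
Round up → n = 41 per group.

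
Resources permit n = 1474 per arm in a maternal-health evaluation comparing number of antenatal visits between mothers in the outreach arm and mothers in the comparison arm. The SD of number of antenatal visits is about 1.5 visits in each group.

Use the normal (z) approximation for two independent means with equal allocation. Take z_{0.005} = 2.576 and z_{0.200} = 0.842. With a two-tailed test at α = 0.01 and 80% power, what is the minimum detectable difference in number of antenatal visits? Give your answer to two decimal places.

δ = (z_{α/2} + z_β) · √((σ₁²+σ₂²)/n)
  = (2.576 + 0.842) · √(4.5/1474)
  = 3.418 · √0.00305
  = 3.418 · 0.0553
  = 0.1889

Minimum detectable difference ≈ 0.19 visits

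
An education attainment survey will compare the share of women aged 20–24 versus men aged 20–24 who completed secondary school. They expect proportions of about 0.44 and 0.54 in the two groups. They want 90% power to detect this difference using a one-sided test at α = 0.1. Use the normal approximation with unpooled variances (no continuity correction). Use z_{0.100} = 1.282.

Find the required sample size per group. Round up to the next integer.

n = (z_α + z_β)² · [p₁(1−p₁) + p₂(1−p₂)] / (p₁ − p₂)²
  = (1.282 + 1.282)² · (0.44·0.56 + 0.54·0.46) / (-0.10)²
  = (2.564)² · (0.2464 + 0.2484) / 0.0100
  = 6.5741 · 0.4948 / 0.0100
  = 325.29
Round up → n = 326 per group.

n = 326 per group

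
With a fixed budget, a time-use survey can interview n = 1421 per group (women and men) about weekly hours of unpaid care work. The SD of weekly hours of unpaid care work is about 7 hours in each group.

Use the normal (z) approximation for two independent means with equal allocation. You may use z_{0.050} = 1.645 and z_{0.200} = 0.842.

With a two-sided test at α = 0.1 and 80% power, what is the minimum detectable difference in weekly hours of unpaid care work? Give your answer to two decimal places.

Minimum detectable difference ≈ 0.65 hours

δ = (z_{α/2} + z_β) · √((σ₁²+σ₂²)/n)
  = (1.645 + 0.842) · √(98/1421)
  = 2.487 · √0.06897
  = 2.487 · 0.2626
  = 0.6531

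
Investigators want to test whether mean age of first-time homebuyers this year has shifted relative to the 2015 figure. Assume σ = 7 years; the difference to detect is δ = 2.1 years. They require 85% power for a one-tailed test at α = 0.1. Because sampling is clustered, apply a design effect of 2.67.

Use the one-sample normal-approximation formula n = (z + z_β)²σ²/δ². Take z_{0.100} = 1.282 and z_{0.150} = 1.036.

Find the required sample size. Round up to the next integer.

n = (z_α + z_β)² · σ² / δ²
  = (1.282 + 1.036)² · 7² / 2.1²
  = 5.3731 · 49 / 4.41
  = 59.70
Design effect: 2.67 × 59.70 = 159.40.
Round up → n = 160.

n = 160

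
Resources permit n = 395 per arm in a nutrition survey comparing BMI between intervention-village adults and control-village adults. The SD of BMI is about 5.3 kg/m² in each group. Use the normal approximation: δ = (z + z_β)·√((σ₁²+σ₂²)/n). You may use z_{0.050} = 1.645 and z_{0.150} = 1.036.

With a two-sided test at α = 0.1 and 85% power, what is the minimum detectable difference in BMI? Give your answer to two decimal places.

δ = (z_{α/2} + z_β) · √((σ₁²+σ₂²)/n)
  = (1.645 + 1.036) · √(56.18/395)
  = 2.681 · √0.14223
  = 2.681 · 0.3771
  = 1.0111

Minimum detectable difference ≈ 1.01 kg/m²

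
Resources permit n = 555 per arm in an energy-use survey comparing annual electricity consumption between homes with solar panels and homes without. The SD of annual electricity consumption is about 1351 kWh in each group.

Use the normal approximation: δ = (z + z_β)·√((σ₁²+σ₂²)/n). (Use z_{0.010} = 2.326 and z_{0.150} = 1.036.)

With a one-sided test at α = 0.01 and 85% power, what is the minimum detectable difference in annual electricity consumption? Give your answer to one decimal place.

Minimum detectable difference ≈ 272.7 kWh

δ = (z_α + z_β) · √((σ₁²+σ₂²)/n)
  = (2.326 + 1.036) · √(3650402/555)
  = 3.362 · √6577.3
  = 3.362 · 81.1006
  = 272.6601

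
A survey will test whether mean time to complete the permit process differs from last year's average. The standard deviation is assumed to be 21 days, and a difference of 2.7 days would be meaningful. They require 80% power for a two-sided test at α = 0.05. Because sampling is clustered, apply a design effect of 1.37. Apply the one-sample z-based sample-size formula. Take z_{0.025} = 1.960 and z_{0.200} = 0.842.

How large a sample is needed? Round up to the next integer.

n = (z_{α/2} + z_β)² · σ² / δ²
  = (1.960 + 0.842)² · 21² / 2.7²
  = 7.8512 · 441 / 7.29
  = 474.95
Design effect: 1.37 × 474.95 = 650.68.
Round up → n = 651.

n = 651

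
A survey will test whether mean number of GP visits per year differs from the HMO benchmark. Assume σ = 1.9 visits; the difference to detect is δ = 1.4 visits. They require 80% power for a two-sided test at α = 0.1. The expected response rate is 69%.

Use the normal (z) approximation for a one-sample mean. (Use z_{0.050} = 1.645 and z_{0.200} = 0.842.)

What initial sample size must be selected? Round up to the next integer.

n = 17

n = (z_{α/2} + z_β)² · σ² / δ²
  = (1.645 + 0.842)² · 1.9² / 1.4²
  = 6.1852 · 3.61 / 1.96
  = 11.39
Adjust for 69% response: 11.39 / 0.69 = 16.51.
Round up → n = 17.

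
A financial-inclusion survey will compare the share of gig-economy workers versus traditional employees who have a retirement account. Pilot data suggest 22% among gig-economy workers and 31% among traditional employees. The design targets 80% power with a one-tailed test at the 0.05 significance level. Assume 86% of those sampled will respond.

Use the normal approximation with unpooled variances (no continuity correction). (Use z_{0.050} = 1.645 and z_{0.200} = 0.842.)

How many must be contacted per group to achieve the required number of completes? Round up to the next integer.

n = 343 per group

n = (z_α + z_β)² · [p₁(1−p₁) + p₂(1−p₂)] / (p₁ − p₂)²
  = (1.645 + 0.842)² · (0.22·0.78 + 0.31·0.69) / (-0.09)²
  = (2.487)² · (0.1716 + 0.2139) / 0.0081
  = 6.1852 · 0.3855 / 0.0081
  = 294.37
Adjust for 86% response: 294.37 / 0.86 = 342.29.
Round up → n = 343 per group.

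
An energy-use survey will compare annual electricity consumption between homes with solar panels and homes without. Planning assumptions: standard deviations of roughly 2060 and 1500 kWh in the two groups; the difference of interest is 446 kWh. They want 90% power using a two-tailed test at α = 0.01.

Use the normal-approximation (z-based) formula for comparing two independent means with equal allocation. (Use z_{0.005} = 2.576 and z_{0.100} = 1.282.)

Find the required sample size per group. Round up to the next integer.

n = 486 per group

n = (z_{α/2} + z_β)² · (σ₁² + σ₂²) / δ²
  = (2.576 + 1.282)² · (2060² + 1500² = 6493600) / 446²
  = 14.8842 · 6493600 / 198916
  = 485.89
Round up → n = 486 per group.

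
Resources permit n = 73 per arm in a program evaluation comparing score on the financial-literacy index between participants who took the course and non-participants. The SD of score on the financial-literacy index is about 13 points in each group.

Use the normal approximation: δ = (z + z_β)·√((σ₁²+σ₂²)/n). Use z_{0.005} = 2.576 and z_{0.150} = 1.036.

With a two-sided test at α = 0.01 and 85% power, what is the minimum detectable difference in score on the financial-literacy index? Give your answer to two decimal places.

Minimum detectable difference ≈ 7.77 points

δ = (z_{α/2} + z_β) · √((σ₁²+σ₂²)/n)
  = (2.576 + 1.036) · √(338/73)
  = 3.612 · √4.6301
  = 3.612 · 2.1518
  = 7.7722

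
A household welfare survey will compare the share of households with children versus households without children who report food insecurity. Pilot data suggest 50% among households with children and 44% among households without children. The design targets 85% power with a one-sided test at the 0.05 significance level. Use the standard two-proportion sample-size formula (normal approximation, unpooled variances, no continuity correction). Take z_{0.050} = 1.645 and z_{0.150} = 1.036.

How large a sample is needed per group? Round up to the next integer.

n = (z_α + z_β)² · [p₁(1−p₁) + p₂(1−p₂)] / (p₁ − p₂)²
  = (1.645 + 1.036)² · (0.50·0.50 + 0.44·0.56) / (0.06)²
  = (2.681)² · (0.2500 + 0.2464) / 0.0036
  = 7.1878 · 0.4964 / 0.0036
  = 991.11
Round up → n = 992 per group.

n = 992 per group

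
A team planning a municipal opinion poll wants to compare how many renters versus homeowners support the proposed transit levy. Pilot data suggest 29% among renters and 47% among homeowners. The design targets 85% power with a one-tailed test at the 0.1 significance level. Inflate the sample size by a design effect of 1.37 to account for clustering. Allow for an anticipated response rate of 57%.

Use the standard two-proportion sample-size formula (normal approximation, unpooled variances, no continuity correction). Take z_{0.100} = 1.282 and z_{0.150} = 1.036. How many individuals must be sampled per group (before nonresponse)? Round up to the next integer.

n = (z_α + z_β)² · [p₁(1−p₁) + p₂(1−p₂)] / (p₁ − p₂)²
  = (1.282 + 1.036)² · (0.29·0.71 + 0.47·0.53) / (-0.18)²
  = (2.318)² · (0.2059 + 0.2491) / 0.0324
  = 5.3731 · 0.4550 / 0.0324
  = 75.46
Design effect: 1.37 × 75.46 = 103.37.
Adjust for 57% response: 103.37 / 0.57 = 181.36.
Round up → n = 182 per group.

n = 182 per group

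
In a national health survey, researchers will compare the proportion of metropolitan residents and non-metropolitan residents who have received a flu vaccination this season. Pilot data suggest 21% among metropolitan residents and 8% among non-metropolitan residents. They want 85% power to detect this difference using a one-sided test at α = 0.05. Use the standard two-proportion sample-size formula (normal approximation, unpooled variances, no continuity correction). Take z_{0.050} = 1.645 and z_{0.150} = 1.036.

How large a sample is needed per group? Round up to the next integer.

n = (z_α + z_β)² · [p₁(1−p₁) + p₂(1−p₂)] / (p₁ − p₂)²
  = (1.645 + 1.036)² · (0.21·0.79 + 0.08·0.92) / (0.13)²
  = (2.681)² · (0.1659 + 0.0736) / 0.0169
  = 7.1878 · 0.2395 / 0.0169
  = 101.86
Round up → n = 102 per group.

n = 102 per group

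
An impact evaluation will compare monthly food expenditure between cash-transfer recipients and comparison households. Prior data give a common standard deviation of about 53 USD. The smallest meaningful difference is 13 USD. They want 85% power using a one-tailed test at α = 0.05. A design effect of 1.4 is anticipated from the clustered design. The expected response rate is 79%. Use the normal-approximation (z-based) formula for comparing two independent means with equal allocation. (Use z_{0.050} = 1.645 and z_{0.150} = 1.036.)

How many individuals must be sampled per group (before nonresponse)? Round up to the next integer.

n = (z_α + z_β)² · (σ₁² + σ₂²) / δ²
  = (1.645 + 1.036)² · (2·53² = 5618) / 13²
  = 7.1878 · 5618 / 169
  = 238.94
Design effect: 1.4 × 238.94 = 334.52.
Adjust for 79% response: 334.52 / 0.79 = 423.44.
Round up → n = 424 per group.

n = 424 per group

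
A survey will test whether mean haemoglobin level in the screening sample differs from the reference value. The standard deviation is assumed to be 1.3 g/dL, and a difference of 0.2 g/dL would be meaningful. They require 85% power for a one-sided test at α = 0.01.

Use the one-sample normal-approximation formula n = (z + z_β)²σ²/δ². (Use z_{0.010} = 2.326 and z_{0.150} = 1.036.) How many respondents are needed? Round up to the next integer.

n = 478

n = (z_α + z_β)² · σ² / δ²
  = (2.326 + 1.036)² · 1.3² / 0.2²
  = 11.3030 · 1.69 / 0.04
  = 477.55
Round up → n = 478.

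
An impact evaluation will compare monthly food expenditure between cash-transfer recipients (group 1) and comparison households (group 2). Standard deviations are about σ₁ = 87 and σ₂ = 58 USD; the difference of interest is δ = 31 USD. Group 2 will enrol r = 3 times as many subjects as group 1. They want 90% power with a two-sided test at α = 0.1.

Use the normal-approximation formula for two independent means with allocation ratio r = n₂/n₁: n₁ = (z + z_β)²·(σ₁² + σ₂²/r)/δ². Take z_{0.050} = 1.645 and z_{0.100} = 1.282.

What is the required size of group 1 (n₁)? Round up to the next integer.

n₁ = 78

n₁ = (z_{α/2} + z_β)² · (σ₁² + σ₂²/r) / δ²
   = (1.645 + 1.282)² · (87² + 58²/3) / 31²
   = 8.5673 · (7569 + 1121.3) / 961
   = 8.5673 · 8690.3 / 961
   = 77.47
Round up → n₁ = 78; n₂ = r·n₁ = 3 × 78 = 234.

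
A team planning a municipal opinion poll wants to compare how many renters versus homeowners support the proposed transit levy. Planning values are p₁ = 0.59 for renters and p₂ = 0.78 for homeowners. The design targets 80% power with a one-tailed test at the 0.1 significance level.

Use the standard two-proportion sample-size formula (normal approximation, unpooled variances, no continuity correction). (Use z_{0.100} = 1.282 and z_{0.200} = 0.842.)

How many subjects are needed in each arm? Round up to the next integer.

n = (z_α + z_β)² · [p₁(1−p₁) + p₂(1−p₂)] / (p₁ − p₂)²
  = (1.282 + 0.842)² · (0.59·0.41 + 0.78·0.22) / (-0.19)²
  = (2.124)² · (0.2419 + 0.1716) / 0.0361
  = 4.5114 · 0.4135 / 0.0361
  = 51.67
Round up → n = 52 per group.

n = 52 per group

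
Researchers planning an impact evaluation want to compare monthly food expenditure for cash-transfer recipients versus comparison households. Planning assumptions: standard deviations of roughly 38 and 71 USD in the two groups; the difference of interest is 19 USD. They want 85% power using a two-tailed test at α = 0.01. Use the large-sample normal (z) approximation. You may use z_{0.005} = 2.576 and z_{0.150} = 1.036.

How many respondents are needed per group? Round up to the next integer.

n = (z_{α/2} + z_β)² · (σ₁² + σ₂²) / δ²
  = (2.576 + 1.036)² · (38² + 71² = 6485) / 19²
  = 13.0465 · 6485 / 361
  = 234.37
Round up → n = 235 per group.

n = 235 per group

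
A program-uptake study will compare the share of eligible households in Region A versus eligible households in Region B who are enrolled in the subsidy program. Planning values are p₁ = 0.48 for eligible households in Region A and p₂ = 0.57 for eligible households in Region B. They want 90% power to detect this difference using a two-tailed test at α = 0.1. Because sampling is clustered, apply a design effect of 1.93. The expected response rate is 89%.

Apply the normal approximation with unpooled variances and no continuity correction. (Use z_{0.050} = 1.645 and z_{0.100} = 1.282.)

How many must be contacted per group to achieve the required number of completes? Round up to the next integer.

n = (z_{α/2} + z_β)² · [p₁(1−p₁) + p₂(1−p₂)] / (p₁ − p₂)²
  = (1.645 + 1.282)² · (0.48·0.52 + 0.57·0.43) / (-0.09)²
  = (2.927)² · (0.2496 + 0.2451) / 0.0081
  = 8.5673 · 0.4947 / 0.0081
  = 523.24
Design effect: 1.93 × 523.24 = 1009.86.
Adjust for 89% response: 1009.86 / 0.89 = 1134.67.
Round up → n = 1135 per group.

n = 1135 per group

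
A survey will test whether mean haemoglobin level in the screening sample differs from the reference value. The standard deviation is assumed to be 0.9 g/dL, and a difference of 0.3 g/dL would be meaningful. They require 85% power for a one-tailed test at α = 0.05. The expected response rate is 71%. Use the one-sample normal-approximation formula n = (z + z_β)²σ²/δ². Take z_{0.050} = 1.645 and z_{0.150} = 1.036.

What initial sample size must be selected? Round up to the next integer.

n = (z_α + z_β)² · σ² / δ²
  = (1.645 + 1.036)² · 0.9² / 0.3²
  = 7.1878 · 0.81 / 0.09
  = 64.69
Adjust for 71% response: 64.69 / 0.71 = 91.11.
Round up → n = 92.

n = 92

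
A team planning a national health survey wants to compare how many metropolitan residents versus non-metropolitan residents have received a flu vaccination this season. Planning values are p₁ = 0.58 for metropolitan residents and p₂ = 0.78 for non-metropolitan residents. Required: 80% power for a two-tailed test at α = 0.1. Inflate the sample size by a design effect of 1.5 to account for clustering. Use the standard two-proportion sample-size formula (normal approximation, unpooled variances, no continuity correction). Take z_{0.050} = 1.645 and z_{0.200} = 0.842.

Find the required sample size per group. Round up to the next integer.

n = (z_{α/2} + z_β)² · [p₁(1−p₁) + p₂(1−p₂)] / (p₁ − p₂)²
  = (1.645 + 0.842)² · (0.58·0.42 + 0.78·0.22) / (-0.20)²
  = (2.487)² · (0.2436 + 0.1716) / 0.0400
  = 6.1852 · 0.4152 / 0.0400
  = 64.20
Design effect: 1.5 × 64.20 = 96.30.
Round up → n = 97 per group.

n = 97 per group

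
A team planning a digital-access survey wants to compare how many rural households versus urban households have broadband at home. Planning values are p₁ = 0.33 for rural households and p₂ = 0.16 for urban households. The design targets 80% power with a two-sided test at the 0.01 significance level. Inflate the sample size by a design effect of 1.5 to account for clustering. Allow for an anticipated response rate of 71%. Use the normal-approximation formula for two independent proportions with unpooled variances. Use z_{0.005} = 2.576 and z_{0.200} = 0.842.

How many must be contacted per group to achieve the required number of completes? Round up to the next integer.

n = 304 per group

n = (z_{α/2} + z_β)² · [p₁(1−p₁) + p₂(1−p₂)] / (p₁ − p₂)²
  = (2.576 + 0.842)² · (0.33·0.67 + 0.16·0.84) / (0.17)²
  = (3.418)² · (0.2211 + 0.1344) / 0.0289
  = 11.6827 · 0.3555 / 0.0289
  = 143.71
Design effect: 1.5 × 143.71 = 215.56.
Adjust for 71% response: 215.56 / 0.71 = 303.61.
Round up → n = 304 per group.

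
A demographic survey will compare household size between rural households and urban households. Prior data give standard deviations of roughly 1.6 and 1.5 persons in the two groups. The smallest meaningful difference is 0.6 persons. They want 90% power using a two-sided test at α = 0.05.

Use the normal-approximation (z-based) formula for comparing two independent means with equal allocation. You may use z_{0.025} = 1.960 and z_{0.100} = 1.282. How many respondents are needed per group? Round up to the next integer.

n = (z_{α/2} + z_β)² · (σ₁² + σ₂²) / δ²
  = (1.960 + 1.282)² · (1.6² + 1.5² = 4.81) / 0.6²
  = 10.5106 · 4.81 / 0.36
  = 140.43
Round up → n = 141 per group.

n = 141 per group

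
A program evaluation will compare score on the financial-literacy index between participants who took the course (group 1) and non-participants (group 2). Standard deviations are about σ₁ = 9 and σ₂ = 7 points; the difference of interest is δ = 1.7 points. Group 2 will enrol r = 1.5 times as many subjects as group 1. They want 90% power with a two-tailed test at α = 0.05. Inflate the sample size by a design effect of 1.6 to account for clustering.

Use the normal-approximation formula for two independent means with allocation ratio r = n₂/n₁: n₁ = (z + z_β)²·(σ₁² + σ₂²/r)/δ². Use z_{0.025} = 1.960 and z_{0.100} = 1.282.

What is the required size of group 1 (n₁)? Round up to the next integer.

n₁ = 662

n₁ = (z_{α/2} + z_β)² · (σ₁² + σ₂²/r) / δ²
   = (1.960 + 1.282)² · (9² + 7²/1.5) / 1.7²
   = 10.5106 · (81 + 32.6667) / 2.89
   = 10.5106 · 113.6667 / 2.89
   = 413.39
Design effect: 1.6 × 413.39 = 661.43.
Round up → n₁ = 662; n₂ = r·n₁ = 1.5 × 662 = 993.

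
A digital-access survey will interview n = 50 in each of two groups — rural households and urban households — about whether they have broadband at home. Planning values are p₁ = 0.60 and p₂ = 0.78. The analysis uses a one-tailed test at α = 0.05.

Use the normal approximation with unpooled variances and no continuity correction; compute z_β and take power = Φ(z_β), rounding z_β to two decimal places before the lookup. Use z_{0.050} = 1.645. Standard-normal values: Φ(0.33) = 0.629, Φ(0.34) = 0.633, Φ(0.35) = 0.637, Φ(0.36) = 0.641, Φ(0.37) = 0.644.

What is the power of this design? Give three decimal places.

Power ≈ 0.633

z_β = |p₁−p₂|·√(n/[p₁q₁+p₂q₂]) − z_α
    = 0.18 · √(50/0.4116) − 1.645
    = 0.18 · 11.0217 − 1.645
    = 1.9839 − 1.645 = 0.3389 → 0.34
Power = Φ(0.34) = 0.633.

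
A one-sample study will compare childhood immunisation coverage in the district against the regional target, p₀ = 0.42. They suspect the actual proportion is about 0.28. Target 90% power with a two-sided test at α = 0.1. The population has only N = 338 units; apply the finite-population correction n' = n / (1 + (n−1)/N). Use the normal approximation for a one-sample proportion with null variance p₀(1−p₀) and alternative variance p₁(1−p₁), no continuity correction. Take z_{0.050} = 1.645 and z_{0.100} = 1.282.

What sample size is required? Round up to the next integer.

n = 77

n = [z_{α/2}·√(p₀q₀) + z_β·√(p₁q₁)]² / (p₁ − p₀)²
  = [1.645·√(0.42·0.58) + 1.282·√(0.28·0.72)]² / (-0.14)²
  = [1.645·0.4936 + 1.282·0.4490]² / 0.0196
  = [1.3875]² / 0.0196
  = 98.23
Finite-population correction (N = 338): 98.23 / (1 + (98.23 − 1)/338) = 76.28.
Round up → n = 77.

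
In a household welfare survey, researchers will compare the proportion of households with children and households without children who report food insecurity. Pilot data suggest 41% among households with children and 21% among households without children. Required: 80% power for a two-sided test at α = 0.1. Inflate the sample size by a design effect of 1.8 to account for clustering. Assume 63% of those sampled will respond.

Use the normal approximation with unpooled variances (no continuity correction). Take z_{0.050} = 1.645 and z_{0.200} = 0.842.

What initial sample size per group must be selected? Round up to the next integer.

n = 181 per group

n = (z_{α/2} + z_β)² · [p₁(1−p₁) + p₂(1−p₂)] / (p₁ − p₂)²
  = (1.645 + 0.842)² · (0.41·0.59 + 0.21·0.79) / (0.20)²
  = (2.487)² · (0.2419 + 0.1659) / 0.0400
  = 6.1852 · 0.4078 / 0.0400
  = 63.06
Design effect: 1.8 × 63.06 = 113.50.
Adjust for 63% response: 113.50 / 0.63 = 180.17.
Round up → n = 181 per group.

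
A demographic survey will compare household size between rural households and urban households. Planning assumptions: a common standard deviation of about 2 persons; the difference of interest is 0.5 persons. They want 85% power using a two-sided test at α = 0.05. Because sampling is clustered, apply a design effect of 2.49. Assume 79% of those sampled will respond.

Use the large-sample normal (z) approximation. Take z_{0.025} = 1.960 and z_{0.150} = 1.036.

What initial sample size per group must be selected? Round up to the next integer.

n = 906 per group

n = (z_{α/2} + z_β)² · (σ₁² + σ₂²) / δ²
  = (1.960 + 1.036)² · (2·2² = 8) / 0.5²
  = 8.9760 · 8 / 0.25
  = 287.23
Design effect: 2.49 × 287.23 = 715.21.
Adjust for 79% response: 715.21 / 0.79 = 905.33.
Round up → n = 906 per group.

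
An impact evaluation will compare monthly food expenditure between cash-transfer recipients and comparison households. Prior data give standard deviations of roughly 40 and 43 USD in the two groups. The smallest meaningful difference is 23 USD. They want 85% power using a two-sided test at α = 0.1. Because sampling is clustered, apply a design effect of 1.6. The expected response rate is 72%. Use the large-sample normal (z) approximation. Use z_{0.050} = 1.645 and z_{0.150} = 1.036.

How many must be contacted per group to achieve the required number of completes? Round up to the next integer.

n = 105 per group

n = (z_{α/2} + z_β)² · (σ₁² + σ₂²) / δ²
  = (1.645 + 1.036)² · (40² + 43² = 3449) / 23²
  = 7.1878 · 3449 / 529
  = 46.86
Design effect: 1.6 × 46.86 = 74.98.
Adjust for 72% response: 74.98 / 0.72 = 104.14.
Round up → n = 105 per group.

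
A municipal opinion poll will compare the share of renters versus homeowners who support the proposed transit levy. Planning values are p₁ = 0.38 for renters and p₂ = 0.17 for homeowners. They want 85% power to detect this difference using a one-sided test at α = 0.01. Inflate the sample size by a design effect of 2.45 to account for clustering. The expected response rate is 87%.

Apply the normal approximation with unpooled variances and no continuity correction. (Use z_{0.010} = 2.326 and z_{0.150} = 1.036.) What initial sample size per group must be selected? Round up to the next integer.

n = 272 per group

n = (z_α + z_β)² · [p₁(1−p₁) + p₂(1−p₂)] / (p₁ − p₂)²
  = (2.326 + 1.036)² · (0.38·0.62 + 0.17·0.83) / (0.21)²
  = (3.362)² · (0.2356 + 0.1411) / 0.0441
  = 11.3030 · 0.3767 / 0.0441
  = 96.55
Design effect: 2.45 × 96.55 = 236.55.
Adjust for 87% response: 236.55 / 0.87 = 271.89.
Round up → n = 272 per group.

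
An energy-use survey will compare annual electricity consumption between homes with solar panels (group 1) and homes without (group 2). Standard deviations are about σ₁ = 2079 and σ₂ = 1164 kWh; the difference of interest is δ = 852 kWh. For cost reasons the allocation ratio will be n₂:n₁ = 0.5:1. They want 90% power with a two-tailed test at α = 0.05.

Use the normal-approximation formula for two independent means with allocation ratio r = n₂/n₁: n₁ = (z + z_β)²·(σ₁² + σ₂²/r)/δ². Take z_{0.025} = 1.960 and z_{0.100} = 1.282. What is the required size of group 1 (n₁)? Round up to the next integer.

n₁ = 102

n₁ = (z_{α/2} + z_β)² · (σ₁² + σ₂²/r) / δ²
   = (1.960 + 1.282)² · (2079² + 1164²/0.5) / 852²
   = 10.5106 · (4322241 + 2709792) / 725904
   = 10.5106 · 7032033 / 725904
   = 101.82
Round up → n₁ = 102; n₂ = r·n₁ = 0.5 × 102 = 51.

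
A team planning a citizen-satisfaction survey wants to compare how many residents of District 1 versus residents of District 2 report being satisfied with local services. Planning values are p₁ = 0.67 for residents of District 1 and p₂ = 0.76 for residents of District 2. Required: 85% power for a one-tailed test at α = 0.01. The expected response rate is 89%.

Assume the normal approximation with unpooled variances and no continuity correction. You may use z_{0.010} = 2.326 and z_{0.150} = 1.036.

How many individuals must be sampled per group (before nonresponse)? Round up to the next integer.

n = 633 per group

n = (z_α + z_β)² · [p₁(1−p₁) + p₂(1−p₂)] / (p₁ − p₂)²
  = (2.326 + 1.036)² · (0.67·0.33 + 0.76·0.24) / (-0.09)²
  = (3.362)² · (0.2211 + 0.1824) / 0.0081
  = 11.3030 · 0.4035 / 0.0081
  = 563.06
Adjust for 89% response: 563.06 / 0.89 = 632.65.
Round up → n = 633 per group.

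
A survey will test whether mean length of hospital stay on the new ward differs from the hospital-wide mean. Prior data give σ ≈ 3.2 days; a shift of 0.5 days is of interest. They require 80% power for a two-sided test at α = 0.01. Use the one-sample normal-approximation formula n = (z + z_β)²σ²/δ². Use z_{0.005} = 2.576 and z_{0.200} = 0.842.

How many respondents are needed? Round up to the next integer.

n = (z_{α/2} + z_β)² · σ² / δ²
  = (2.576 + 0.842)² · 3.2² / 0.5²
  = 11.6827 · 10.24 / 0.25
  = 478.52
Round up → n = 479.

n = 479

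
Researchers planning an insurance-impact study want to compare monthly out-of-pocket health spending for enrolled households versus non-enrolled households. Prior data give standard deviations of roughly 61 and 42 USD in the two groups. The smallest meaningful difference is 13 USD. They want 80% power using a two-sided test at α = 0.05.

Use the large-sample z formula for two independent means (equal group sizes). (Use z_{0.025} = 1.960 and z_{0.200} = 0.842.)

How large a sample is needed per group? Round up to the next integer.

n = 255 per group

n = (z_{α/2} + z_β)² · (σ₁² + σ₂²) / δ²
  = (1.960 + 0.842)² · (61² + 42² = 5485) / 13²
  = 7.8512 · 5485 / 169
  = 254.82
Round up → n = 255 per group.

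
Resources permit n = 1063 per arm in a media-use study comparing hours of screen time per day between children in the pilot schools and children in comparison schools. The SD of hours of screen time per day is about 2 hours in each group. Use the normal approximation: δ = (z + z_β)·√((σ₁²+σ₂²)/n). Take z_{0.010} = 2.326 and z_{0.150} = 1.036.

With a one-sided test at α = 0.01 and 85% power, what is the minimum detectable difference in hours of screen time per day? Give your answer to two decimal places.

Minimum detectable difference ≈ 0.29 hours

δ = (z_α + z_β) · √((σ₁²+σ₂²)/n)
  = (2.326 + 1.036) · √(8/1063)
  = 3.362 · √0.00753
  = 3.362 · 0.0868
  = 0.2917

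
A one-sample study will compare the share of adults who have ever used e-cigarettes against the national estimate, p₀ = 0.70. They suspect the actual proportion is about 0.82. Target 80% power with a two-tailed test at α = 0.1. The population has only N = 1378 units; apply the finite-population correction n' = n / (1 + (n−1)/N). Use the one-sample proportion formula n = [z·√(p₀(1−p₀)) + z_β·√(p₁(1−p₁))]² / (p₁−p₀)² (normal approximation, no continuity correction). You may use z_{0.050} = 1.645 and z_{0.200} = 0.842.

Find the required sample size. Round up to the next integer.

n = [z_{α/2}·√(p₀q₀) + z_β·√(p₁q₁)]² / (p₁ − p₀)²
  = [1.645·√(0.70·0.30) + 0.842·√(0.82·0.18)]² / (0.12)²
  = [1.645·0.4583 + 0.842·0.3842]² / 0.0144
  = [1.0773]² / 0.0144
  = 80.60
Finite-population correction (N = 1378): 80.60 / (1 + (80.60 − 1)/1378) = 76.20.
Round up → n = 77.

n = 77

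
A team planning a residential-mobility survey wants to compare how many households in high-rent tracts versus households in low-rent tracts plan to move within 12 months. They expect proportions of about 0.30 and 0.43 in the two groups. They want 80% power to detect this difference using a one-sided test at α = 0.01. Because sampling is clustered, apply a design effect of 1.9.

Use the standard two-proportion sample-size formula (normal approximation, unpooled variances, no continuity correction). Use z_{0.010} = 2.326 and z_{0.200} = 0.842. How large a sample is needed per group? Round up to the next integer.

n = (z_α + z_β)² · [p₁(1−p₁) + p₂(1−p₂)] / (p₁ − p₂)²
  = (2.326 + 0.842)² · (0.30·0.70 + 0.43·0.57) / (-0.13)²
  = (3.168)² · (0.2100 + 0.2451) / 0.0169
  = 10.0362 · 0.4551 / 0.0169
  = 270.27
Design effect: 1.9 × 270.27 = 513.50.
Round up → n = 514 per group.

n = 514 per group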